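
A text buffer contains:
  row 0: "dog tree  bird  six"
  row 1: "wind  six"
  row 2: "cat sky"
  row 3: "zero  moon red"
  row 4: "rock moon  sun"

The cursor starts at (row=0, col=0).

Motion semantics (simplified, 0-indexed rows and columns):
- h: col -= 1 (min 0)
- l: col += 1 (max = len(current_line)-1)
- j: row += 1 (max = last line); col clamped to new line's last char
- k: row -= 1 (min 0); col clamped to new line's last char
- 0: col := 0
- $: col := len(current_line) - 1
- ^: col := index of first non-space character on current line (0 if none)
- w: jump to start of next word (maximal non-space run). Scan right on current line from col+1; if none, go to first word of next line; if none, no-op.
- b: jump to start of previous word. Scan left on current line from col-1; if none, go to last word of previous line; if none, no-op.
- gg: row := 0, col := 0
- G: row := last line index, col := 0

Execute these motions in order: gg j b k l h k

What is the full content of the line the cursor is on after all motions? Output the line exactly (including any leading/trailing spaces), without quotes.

Answer: dog tree  bird  six

Derivation:
After 1 (gg): row=0 col=0 char='d'
After 2 (j): row=1 col=0 char='w'
After 3 (b): row=0 col=16 char='s'
After 4 (k): row=0 col=16 char='s'
After 5 (l): row=0 col=17 char='i'
After 6 (h): row=0 col=16 char='s'
After 7 (k): row=0 col=16 char='s'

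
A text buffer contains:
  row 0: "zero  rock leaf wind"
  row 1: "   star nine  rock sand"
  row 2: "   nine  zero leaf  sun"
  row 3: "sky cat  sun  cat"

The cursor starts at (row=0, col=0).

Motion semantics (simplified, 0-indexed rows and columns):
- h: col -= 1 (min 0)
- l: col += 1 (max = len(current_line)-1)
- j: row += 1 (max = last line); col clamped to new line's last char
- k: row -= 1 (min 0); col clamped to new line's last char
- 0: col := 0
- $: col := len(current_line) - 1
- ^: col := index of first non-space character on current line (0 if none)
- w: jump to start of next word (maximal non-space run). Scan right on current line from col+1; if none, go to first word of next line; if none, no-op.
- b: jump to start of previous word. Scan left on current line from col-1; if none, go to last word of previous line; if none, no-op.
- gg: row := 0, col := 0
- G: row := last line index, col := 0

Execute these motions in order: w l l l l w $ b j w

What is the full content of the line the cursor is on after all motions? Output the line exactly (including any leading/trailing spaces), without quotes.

After 1 (w): row=0 col=6 char='r'
After 2 (l): row=0 col=7 char='o'
After 3 (l): row=0 col=8 char='c'
After 4 (l): row=0 col=9 char='k'
After 5 (l): row=0 col=10 char='_'
After 6 (w): row=0 col=11 char='l'
After 7 ($): row=0 col=19 char='d'
After 8 (b): row=0 col=16 char='w'
After 9 (j): row=1 col=16 char='c'
After 10 (w): row=1 col=19 char='s'

Answer:    star nine  rock sand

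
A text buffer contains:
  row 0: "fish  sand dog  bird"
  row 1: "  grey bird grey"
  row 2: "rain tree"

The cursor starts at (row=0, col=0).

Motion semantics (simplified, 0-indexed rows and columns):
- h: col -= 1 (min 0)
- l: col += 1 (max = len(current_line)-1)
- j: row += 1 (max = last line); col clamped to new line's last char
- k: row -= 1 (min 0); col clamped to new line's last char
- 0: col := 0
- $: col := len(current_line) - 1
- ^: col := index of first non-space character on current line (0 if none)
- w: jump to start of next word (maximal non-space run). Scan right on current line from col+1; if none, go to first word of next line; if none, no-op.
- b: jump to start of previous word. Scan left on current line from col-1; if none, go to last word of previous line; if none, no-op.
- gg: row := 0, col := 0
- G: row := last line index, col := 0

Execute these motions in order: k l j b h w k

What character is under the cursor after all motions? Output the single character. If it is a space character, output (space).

After 1 (k): row=0 col=0 char='f'
After 2 (l): row=0 col=1 char='i'
After 3 (j): row=1 col=1 char='_'
After 4 (b): row=0 col=16 char='b'
After 5 (h): row=0 col=15 char='_'
After 6 (w): row=0 col=16 char='b'
After 7 (k): row=0 col=16 char='b'

Answer: b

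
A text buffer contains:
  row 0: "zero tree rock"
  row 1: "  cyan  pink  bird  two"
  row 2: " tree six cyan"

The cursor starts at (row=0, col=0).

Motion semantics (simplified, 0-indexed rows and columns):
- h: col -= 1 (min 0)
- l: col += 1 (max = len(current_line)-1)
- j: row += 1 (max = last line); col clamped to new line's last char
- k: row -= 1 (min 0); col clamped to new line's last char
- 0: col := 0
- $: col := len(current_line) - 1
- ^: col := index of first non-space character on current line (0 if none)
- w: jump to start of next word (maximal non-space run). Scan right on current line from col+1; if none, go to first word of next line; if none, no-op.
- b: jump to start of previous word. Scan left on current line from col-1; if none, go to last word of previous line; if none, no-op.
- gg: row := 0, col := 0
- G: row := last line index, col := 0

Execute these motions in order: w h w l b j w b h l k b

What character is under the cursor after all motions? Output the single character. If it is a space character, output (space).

After 1 (w): row=0 col=5 char='t'
After 2 (h): row=0 col=4 char='_'
After 3 (w): row=0 col=5 char='t'
After 4 (l): row=0 col=6 char='r'
After 5 (b): row=0 col=5 char='t'
After 6 (j): row=1 col=5 char='n'
After 7 (w): row=1 col=8 char='p'
After 8 (b): row=1 col=2 char='c'
After 9 (h): row=1 col=1 char='_'
After 10 (l): row=1 col=2 char='c'
After 11 (k): row=0 col=2 char='r'
After 12 (b): row=0 col=0 char='z'

Answer: z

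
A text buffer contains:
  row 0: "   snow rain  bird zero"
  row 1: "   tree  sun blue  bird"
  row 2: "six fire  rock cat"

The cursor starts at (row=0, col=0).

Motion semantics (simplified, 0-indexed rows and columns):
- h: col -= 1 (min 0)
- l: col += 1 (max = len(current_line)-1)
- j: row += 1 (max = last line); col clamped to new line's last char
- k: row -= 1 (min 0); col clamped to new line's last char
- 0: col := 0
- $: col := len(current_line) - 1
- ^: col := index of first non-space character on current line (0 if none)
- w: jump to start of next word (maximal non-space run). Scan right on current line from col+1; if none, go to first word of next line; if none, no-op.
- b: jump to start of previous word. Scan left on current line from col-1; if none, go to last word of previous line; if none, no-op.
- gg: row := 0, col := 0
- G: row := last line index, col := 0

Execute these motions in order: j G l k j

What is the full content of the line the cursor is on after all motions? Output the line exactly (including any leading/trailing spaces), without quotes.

Answer: six fire  rock cat

Derivation:
After 1 (j): row=1 col=0 char='_'
After 2 (G): row=2 col=0 char='s'
After 3 (l): row=2 col=1 char='i'
After 4 (k): row=1 col=1 char='_'
After 5 (j): row=2 col=1 char='i'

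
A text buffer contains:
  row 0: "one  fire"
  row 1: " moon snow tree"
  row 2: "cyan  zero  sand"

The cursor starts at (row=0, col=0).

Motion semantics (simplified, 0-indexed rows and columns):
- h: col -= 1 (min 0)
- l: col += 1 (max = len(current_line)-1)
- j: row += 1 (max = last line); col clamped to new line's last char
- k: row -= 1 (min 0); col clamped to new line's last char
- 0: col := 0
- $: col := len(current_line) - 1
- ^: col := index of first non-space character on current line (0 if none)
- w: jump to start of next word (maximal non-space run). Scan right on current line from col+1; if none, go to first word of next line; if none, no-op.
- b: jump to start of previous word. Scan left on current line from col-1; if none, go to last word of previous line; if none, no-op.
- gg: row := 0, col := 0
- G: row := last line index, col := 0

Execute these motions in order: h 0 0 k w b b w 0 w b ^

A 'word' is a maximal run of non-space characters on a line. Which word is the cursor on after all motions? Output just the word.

Answer: one

Derivation:
After 1 (h): row=0 col=0 char='o'
After 2 (0): row=0 col=0 char='o'
After 3 (0): row=0 col=0 char='o'
After 4 (k): row=0 col=0 char='o'
After 5 (w): row=0 col=5 char='f'
After 6 (b): row=0 col=0 char='o'
After 7 (b): row=0 col=0 char='o'
After 8 (w): row=0 col=5 char='f'
After 9 (0): row=0 col=0 char='o'
After 10 (w): row=0 col=5 char='f'
After 11 (b): row=0 col=0 char='o'
After 12 (^): row=0 col=0 char='o'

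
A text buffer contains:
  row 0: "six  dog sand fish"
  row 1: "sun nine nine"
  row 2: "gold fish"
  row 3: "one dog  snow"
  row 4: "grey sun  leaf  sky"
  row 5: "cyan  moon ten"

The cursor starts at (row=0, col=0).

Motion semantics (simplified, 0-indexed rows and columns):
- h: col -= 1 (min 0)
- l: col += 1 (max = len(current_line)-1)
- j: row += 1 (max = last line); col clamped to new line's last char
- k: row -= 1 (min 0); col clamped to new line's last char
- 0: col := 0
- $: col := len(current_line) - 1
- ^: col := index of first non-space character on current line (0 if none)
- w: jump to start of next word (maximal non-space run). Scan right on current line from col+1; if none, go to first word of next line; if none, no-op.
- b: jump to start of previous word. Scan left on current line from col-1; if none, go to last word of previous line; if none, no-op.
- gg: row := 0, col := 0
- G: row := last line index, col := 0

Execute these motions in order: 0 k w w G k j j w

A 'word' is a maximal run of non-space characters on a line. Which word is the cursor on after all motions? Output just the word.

Answer: moon

Derivation:
After 1 (0): row=0 col=0 char='s'
After 2 (k): row=0 col=0 char='s'
After 3 (w): row=0 col=5 char='d'
After 4 (w): row=0 col=9 char='s'
After 5 (G): row=5 col=0 char='c'
After 6 (k): row=4 col=0 char='g'
After 7 (j): row=5 col=0 char='c'
After 8 (j): row=5 col=0 char='c'
After 9 (w): row=5 col=6 char='m'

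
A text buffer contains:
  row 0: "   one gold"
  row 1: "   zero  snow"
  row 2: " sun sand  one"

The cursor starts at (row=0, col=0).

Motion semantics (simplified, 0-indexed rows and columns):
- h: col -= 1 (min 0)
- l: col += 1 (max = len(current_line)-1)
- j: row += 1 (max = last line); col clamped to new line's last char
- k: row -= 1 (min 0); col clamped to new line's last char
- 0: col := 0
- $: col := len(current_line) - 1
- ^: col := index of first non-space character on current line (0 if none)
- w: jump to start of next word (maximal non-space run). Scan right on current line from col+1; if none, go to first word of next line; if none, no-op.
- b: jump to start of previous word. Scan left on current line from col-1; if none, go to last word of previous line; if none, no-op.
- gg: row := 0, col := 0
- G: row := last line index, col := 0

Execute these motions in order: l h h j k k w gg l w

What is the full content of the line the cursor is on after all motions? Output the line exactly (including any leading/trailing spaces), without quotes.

Answer:    one gold

Derivation:
After 1 (l): row=0 col=1 char='_'
After 2 (h): row=0 col=0 char='_'
After 3 (h): row=0 col=0 char='_'
After 4 (j): row=1 col=0 char='_'
After 5 (k): row=0 col=0 char='_'
After 6 (k): row=0 col=0 char='_'
After 7 (w): row=0 col=3 char='o'
After 8 (gg): row=0 col=0 char='_'
After 9 (l): row=0 col=1 char='_'
After 10 (w): row=0 col=3 char='o'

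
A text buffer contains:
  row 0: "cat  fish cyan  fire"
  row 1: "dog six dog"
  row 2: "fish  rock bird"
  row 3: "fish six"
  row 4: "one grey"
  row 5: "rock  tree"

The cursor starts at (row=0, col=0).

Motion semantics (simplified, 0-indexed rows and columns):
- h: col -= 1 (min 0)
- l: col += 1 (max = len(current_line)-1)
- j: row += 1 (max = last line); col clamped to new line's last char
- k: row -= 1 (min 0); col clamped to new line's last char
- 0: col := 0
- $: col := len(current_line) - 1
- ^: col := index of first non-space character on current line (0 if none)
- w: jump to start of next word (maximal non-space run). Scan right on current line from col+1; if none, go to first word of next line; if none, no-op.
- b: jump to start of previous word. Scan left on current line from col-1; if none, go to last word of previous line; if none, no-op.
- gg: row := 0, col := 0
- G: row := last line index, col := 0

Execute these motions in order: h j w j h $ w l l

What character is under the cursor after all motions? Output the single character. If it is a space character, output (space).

Answer: s

Derivation:
After 1 (h): row=0 col=0 char='c'
After 2 (j): row=1 col=0 char='d'
After 3 (w): row=1 col=4 char='s'
After 4 (j): row=2 col=4 char='_'
After 5 (h): row=2 col=3 char='h'
After 6 ($): row=2 col=14 char='d'
After 7 (w): row=3 col=0 char='f'
After 8 (l): row=3 col=1 char='i'
After 9 (l): row=3 col=2 char='s'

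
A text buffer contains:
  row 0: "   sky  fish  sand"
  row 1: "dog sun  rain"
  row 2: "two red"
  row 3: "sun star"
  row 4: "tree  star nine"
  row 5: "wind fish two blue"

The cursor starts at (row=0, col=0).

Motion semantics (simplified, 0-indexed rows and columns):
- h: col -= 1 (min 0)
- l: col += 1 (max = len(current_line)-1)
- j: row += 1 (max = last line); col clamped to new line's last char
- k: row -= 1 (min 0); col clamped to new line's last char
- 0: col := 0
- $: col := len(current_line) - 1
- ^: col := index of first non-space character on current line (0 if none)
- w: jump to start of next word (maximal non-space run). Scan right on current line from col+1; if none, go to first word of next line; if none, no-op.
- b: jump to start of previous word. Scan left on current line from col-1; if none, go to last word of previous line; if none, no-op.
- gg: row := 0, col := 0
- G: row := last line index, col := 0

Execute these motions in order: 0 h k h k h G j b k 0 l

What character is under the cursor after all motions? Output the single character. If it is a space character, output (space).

After 1 (0): row=0 col=0 char='_'
After 2 (h): row=0 col=0 char='_'
After 3 (k): row=0 col=0 char='_'
After 4 (h): row=0 col=0 char='_'
After 5 (k): row=0 col=0 char='_'
After 6 (h): row=0 col=0 char='_'
After 7 (G): row=5 col=0 char='w'
After 8 (j): row=5 col=0 char='w'
After 9 (b): row=4 col=11 char='n'
After 10 (k): row=3 col=7 char='r'
After 11 (0): row=3 col=0 char='s'
After 12 (l): row=3 col=1 char='u'

Answer: u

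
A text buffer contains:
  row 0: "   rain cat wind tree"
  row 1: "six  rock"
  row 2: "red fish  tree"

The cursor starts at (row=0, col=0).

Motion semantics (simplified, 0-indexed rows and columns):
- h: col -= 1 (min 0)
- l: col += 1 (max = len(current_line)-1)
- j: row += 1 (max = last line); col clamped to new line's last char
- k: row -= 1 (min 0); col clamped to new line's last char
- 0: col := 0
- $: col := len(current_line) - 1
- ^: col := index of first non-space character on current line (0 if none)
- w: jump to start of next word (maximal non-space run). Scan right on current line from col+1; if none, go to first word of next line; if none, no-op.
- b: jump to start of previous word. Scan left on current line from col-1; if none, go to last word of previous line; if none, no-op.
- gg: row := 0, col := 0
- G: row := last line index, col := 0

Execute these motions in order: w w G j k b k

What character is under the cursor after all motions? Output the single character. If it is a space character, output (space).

After 1 (w): row=0 col=3 char='r'
After 2 (w): row=0 col=8 char='c'
After 3 (G): row=2 col=0 char='r'
After 4 (j): row=2 col=0 char='r'
After 5 (k): row=1 col=0 char='s'
After 6 (b): row=0 col=17 char='t'
After 7 (k): row=0 col=17 char='t'

Answer: t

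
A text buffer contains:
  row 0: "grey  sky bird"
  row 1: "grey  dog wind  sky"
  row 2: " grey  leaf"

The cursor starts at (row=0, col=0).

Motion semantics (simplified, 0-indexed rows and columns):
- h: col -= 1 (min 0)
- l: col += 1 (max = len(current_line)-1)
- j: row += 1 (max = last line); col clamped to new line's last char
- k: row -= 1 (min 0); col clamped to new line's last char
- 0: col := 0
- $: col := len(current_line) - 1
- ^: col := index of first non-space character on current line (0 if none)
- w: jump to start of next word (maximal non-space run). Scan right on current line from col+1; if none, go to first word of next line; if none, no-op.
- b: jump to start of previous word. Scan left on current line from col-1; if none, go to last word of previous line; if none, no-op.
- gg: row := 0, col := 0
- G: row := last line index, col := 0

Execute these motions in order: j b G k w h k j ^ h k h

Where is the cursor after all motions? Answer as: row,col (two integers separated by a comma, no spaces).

Answer: 0,0

Derivation:
After 1 (j): row=1 col=0 char='g'
After 2 (b): row=0 col=10 char='b'
After 3 (G): row=2 col=0 char='_'
After 4 (k): row=1 col=0 char='g'
After 5 (w): row=1 col=6 char='d'
After 6 (h): row=1 col=5 char='_'
After 7 (k): row=0 col=5 char='_'
After 8 (j): row=1 col=5 char='_'
After 9 (^): row=1 col=0 char='g'
After 10 (h): row=1 col=0 char='g'
After 11 (k): row=0 col=0 char='g'
After 12 (h): row=0 col=0 char='g'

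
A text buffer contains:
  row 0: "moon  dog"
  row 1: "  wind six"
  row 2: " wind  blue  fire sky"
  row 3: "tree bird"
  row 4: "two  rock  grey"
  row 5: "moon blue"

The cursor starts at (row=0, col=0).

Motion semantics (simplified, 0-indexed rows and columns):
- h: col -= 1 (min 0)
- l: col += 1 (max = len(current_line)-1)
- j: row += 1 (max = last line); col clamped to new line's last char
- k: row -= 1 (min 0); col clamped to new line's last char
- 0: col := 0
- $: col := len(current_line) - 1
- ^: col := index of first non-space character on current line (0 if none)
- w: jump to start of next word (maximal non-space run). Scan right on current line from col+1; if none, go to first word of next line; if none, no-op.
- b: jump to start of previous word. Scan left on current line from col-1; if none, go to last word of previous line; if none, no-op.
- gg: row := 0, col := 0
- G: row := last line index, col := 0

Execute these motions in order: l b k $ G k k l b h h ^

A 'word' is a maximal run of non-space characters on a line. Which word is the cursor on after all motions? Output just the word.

Answer: tree

Derivation:
After 1 (l): row=0 col=1 char='o'
After 2 (b): row=0 col=0 char='m'
After 3 (k): row=0 col=0 char='m'
After 4 ($): row=0 col=8 char='g'
After 5 (G): row=5 col=0 char='m'
After 6 (k): row=4 col=0 char='t'
After 7 (k): row=3 col=0 char='t'
After 8 (l): row=3 col=1 char='r'
After 9 (b): row=3 col=0 char='t'
After 10 (h): row=3 col=0 char='t'
After 11 (h): row=3 col=0 char='t'
After 12 (^): row=3 col=0 char='t'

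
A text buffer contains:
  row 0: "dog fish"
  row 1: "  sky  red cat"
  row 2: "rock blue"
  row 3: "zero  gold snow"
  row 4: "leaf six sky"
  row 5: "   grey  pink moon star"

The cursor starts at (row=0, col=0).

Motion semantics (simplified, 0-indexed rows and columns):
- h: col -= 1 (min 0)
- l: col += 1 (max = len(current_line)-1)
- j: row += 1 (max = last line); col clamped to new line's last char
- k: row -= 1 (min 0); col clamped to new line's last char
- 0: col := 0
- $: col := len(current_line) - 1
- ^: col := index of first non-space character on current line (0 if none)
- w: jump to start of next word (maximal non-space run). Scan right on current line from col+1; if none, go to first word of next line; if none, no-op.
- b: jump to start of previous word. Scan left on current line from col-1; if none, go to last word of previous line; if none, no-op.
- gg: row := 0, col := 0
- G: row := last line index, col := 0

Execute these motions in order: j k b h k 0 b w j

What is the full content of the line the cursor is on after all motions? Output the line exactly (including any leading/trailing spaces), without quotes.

After 1 (j): row=1 col=0 char='_'
After 2 (k): row=0 col=0 char='d'
After 3 (b): row=0 col=0 char='d'
After 4 (h): row=0 col=0 char='d'
After 5 (k): row=0 col=0 char='d'
After 6 (0): row=0 col=0 char='d'
After 7 (b): row=0 col=0 char='d'
After 8 (w): row=0 col=4 char='f'
After 9 (j): row=1 col=4 char='y'

Answer:   sky  red cat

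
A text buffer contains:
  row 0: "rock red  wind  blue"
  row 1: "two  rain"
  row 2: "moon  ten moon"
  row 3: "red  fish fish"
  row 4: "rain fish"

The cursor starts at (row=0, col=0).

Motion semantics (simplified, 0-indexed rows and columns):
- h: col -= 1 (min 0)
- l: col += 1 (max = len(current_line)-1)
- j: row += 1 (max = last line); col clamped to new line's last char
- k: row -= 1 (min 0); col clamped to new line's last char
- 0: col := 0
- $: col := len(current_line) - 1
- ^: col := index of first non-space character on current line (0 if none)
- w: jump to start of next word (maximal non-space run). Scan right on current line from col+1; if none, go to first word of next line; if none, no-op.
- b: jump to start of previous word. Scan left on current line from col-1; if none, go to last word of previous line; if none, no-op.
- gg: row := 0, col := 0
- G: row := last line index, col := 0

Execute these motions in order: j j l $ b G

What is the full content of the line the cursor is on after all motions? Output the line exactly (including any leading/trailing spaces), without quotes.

After 1 (j): row=1 col=0 char='t'
After 2 (j): row=2 col=0 char='m'
After 3 (l): row=2 col=1 char='o'
After 4 ($): row=2 col=13 char='n'
After 5 (b): row=2 col=10 char='m'
After 6 (G): row=4 col=0 char='r'

Answer: rain fish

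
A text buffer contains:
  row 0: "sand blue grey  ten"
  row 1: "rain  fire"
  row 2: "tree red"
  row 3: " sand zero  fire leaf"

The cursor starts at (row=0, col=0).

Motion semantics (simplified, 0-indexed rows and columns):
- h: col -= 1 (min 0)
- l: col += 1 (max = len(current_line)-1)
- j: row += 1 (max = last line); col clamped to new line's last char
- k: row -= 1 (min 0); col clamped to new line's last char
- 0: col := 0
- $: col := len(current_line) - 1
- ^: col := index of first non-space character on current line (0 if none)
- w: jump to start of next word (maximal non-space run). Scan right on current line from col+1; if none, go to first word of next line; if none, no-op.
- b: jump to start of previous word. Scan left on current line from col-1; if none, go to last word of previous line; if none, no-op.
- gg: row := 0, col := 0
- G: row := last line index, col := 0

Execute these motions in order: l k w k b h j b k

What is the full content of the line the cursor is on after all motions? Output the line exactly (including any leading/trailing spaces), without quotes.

Answer: sand blue grey  ten

Derivation:
After 1 (l): row=0 col=1 char='a'
After 2 (k): row=0 col=1 char='a'
After 3 (w): row=0 col=5 char='b'
After 4 (k): row=0 col=5 char='b'
After 5 (b): row=0 col=0 char='s'
After 6 (h): row=0 col=0 char='s'
After 7 (j): row=1 col=0 char='r'
After 8 (b): row=0 col=16 char='t'
After 9 (k): row=0 col=16 char='t'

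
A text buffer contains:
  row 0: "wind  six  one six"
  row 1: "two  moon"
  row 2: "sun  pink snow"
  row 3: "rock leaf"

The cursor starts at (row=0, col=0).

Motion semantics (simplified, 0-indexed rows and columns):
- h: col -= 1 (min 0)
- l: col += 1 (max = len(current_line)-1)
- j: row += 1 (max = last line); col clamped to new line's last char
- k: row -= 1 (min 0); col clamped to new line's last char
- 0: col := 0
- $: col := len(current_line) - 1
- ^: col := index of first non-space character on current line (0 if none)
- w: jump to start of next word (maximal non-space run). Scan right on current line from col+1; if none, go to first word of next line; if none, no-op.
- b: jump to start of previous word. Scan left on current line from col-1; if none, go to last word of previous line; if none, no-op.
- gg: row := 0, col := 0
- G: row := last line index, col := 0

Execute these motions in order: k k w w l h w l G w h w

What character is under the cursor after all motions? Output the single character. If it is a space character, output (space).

After 1 (k): row=0 col=0 char='w'
After 2 (k): row=0 col=0 char='w'
After 3 (w): row=0 col=6 char='s'
After 4 (w): row=0 col=11 char='o'
After 5 (l): row=0 col=12 char='n'
After 6 (h): row=0 col=11 char='o'
After 7 (w): row=0 col=15 char='s'
After 8 (l): row=0 col=16 char='i'
After 9 (G): row=3 col=0 char='r'
After 10 (w): row=3 col=5 char='l'
After 11 (h): row=3 col=4 char='_'
After 12 (w): row=3 col=5 char='l'

Answer: l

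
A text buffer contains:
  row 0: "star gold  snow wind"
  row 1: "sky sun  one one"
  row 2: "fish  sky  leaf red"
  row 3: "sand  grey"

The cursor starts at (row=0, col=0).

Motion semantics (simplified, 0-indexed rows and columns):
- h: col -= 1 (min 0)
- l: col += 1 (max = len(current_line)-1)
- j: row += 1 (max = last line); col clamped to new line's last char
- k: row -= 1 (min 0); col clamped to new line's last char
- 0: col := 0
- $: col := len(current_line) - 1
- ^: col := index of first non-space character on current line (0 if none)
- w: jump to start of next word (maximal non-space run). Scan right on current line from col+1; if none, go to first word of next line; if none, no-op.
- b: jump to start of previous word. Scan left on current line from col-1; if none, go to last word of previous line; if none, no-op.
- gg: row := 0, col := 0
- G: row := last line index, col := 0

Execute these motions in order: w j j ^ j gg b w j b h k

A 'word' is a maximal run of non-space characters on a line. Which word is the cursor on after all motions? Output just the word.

After 1 (w): row=0 col=5 char='g'
After 2 (j): row=1 col=5 char='u'
After 3 (j): row=2 col=5 char='_'
After 4 (^): row=2 col=0 char='f'
After 5 (j): row=3 col=0 char='s'
After 6 (gg): row=0 col=0 char='s'
After 7 (b): row=0 col=0 char='s'
After 8 (w): row=0 col=5 char='g'
After 9 (j): row=1 col=5 char='u'
After 10 (b): row=1 col=4 char='s'
After 11 (h): row=1 col=3 char='_'
After 12 (k): row=0 col=3 char='r'

Answer: star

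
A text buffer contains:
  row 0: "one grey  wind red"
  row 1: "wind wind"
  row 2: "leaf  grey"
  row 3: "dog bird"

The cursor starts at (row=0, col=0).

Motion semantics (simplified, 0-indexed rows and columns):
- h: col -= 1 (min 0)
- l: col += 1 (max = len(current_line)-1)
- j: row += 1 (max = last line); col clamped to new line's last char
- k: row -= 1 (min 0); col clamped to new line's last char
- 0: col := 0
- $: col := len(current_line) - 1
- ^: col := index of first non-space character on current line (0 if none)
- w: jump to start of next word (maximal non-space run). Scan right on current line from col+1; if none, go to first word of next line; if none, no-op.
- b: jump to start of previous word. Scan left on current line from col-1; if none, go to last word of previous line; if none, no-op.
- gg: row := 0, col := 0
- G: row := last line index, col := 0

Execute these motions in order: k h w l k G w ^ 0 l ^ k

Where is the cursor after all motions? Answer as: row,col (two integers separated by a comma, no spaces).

After 1 (k): row=0 col=0 char='o'
After 2 (h): row=0 col=0 char='o'
After 3 (w): row=0 col=4 char='g'
After 4 (l): row=0 col=5 char='r'
After 5 (k): row=0 col=5 char='r'
After 6 (G): row=3 col=0 char='d'
After 7 (w): row=3 col=4 char='b'
After 8 (^): row=3 col=0 char='d'
After 9 (0): row=3 col=0 char='d'
After 10 (l): row=3 col=1 char='o'
After 11 (^): row=3 col=0 char='d'
After 12 (k): row=2 col=0 char='l'

Answer: 2,0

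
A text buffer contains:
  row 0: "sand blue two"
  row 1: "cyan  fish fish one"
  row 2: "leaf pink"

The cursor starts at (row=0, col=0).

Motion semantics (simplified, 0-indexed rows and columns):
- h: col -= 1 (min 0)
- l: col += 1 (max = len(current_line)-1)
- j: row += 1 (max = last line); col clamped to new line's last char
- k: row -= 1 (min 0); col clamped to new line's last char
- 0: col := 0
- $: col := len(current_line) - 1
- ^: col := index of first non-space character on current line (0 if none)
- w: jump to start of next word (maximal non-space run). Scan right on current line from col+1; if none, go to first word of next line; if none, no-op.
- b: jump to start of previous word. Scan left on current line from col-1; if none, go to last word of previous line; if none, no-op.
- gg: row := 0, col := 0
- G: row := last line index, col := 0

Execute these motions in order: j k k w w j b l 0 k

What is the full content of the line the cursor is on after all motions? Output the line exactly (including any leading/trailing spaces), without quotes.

After 1 (j): row=1 col=0 char='c'
After 2 (k): row=0 col=0 char='s'
After 3 (k): row=0 col=0 char='s'
After 4 (w): row=0 col=5 char='b'
After 5 (w): row=0 col=10 char='t'
After 6 (j): row=1 col=10 char='_'
After 7 (b): row=1 col=6 char='f'
After 8 (l): row=1 col=7 char='i'
After 9 (0): row=1 col=0 char='c'
After 10 (k): row=0 col=0 char='s'

Answer: sand blue two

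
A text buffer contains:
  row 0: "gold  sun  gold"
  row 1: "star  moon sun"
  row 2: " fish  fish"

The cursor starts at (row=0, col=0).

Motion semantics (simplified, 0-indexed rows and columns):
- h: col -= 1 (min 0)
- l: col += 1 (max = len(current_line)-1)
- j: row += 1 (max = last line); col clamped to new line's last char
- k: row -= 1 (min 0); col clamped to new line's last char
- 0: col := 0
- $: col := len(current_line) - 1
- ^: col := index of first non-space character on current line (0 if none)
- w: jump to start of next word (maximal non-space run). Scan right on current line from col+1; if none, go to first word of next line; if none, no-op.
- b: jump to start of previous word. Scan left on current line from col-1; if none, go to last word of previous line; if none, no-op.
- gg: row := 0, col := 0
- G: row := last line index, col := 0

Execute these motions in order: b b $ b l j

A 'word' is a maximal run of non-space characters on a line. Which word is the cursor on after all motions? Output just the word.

After 1 (b): row=0 col=0 char='g'
After 2 (b): row=0 col=0 char='g'
After 3 ($): row=0 col=14 char='d'
After 4 (b): row=0 col=11 char='g'
After 5 (l): row=0 col=12 char='o'
After 6 (j): row=1 col=12 char='u'

Answer: sun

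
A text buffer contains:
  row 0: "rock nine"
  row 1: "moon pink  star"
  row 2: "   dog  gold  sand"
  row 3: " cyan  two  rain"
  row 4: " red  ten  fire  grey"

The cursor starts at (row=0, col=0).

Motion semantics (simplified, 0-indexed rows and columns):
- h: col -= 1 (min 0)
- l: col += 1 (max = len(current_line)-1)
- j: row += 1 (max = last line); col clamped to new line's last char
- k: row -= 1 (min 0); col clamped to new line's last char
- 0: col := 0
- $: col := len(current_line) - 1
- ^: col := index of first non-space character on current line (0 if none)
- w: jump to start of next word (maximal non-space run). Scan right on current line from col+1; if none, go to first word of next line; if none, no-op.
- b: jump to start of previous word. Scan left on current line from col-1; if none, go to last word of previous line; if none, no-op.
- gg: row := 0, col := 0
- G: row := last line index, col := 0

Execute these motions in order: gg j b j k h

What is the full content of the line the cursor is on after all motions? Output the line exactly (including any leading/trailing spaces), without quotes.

After 1 (gg): row=0 col=0 char='r'
After 2 (j): row=1 col=0 char='m'
After 3 (b): row=0 col=5 char='n'
After 4 (j): row=1 col=5 char='p'
After 5 (k): row=0 col=5 char='n'
After 6 (h): row=0 col=4 char='_'

Answer: rock nine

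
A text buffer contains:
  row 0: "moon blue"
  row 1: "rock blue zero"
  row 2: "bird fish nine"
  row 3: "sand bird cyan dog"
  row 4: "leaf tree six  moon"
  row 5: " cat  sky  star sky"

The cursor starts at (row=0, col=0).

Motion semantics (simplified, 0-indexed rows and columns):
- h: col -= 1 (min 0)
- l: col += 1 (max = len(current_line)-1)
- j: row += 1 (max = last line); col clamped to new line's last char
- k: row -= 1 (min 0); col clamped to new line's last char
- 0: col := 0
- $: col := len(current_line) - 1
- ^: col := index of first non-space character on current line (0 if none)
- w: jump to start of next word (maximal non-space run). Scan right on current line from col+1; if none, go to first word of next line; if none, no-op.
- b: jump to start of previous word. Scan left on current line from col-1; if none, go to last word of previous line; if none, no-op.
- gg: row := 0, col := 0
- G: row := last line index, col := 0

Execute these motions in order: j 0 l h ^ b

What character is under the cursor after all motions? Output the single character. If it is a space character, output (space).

After 1 (j): row=1 col=0 char='r'
After 2 (0): row=1 col=0 char='r'
After 3 (l): row=1 col=1 char='o'
After 4 (h): row=1 col=0 char='r'
After 5 (^): row=1 col=0 char='r'
After 6 (b): row=0 col=5 char='b'

Answer: b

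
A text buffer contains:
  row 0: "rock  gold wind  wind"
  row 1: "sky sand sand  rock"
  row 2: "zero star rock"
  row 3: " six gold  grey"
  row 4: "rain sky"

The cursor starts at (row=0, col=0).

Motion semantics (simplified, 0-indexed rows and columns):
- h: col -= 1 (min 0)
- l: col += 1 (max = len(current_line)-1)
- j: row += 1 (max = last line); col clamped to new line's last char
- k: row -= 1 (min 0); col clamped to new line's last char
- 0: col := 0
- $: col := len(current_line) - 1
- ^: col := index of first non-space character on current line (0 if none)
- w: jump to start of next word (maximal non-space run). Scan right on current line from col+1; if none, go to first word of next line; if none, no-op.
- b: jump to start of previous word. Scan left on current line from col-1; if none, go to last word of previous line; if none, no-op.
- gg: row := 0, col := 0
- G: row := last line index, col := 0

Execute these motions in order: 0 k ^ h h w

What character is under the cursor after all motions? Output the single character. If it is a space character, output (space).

After 1 (0): row=0 col=0 char='r'
After 2 (k): row=0 col=0 char='r'
After 3 (^): row=0 col=0 char='r'
After 4 (h): row=0 col=0 char='r'
After 5 (h): row=0 col=0 char='r'
After 6 (w): row=0 col=6 char='g'

Answer: g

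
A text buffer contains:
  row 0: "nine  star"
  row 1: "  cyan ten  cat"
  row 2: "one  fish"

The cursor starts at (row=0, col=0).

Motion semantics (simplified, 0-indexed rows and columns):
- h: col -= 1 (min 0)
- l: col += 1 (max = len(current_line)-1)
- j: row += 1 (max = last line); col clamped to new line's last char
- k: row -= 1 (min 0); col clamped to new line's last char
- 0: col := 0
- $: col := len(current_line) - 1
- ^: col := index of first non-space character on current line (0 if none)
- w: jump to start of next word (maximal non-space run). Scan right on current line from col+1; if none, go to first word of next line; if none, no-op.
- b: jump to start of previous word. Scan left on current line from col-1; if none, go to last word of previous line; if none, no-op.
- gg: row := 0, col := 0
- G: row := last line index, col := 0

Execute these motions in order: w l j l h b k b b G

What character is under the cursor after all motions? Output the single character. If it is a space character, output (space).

After 1 (w): row=0 col=6 char='s'
After 2 (l): row=0 col=7 char='t'
After 3 (j): row=1 col=7 char='t'
After 4 (l): row=1 col=8 char='e'
After 5 (h): row=1 col=7 char='t'
After 6 (b): row=1 col=2 char='c'
After 7 (k): row=0 col=2 char='n'
After 8 (b): row=0 col=0 char='n'
After 9 (b): row=0 col=0 char='n'
After 10 (G): row=2 col=0 char='o'

Answer: o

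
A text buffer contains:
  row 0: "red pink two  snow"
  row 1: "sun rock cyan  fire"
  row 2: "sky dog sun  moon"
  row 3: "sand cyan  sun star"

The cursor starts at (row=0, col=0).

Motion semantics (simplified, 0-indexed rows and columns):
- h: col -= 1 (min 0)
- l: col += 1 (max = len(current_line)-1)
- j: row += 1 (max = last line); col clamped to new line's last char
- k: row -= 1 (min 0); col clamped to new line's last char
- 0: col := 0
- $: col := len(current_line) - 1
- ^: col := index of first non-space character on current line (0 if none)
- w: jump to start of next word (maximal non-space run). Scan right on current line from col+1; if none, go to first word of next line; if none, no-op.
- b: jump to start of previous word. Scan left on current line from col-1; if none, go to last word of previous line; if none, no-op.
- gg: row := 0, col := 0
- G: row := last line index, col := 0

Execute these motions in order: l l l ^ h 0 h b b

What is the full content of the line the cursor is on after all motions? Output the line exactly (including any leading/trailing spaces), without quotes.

After 1 (l): row=0 col=1 char='e'
After 2 (l): row=0 col=2 char='d'
After 3 (l): row=0 col=3 char='_'
After 4 (^): row=0 col=0 char='r'
After 5 (h): row=0 col=0 char='r'
After 6 (0): row=0 col=0 char='r'
After 7 (h): row=0 col=0 char='r'
After 8 (b): row=0 col=0 char='r'
After 9 (b): row=0 col=0 char='r'

Answer: red pink two  snow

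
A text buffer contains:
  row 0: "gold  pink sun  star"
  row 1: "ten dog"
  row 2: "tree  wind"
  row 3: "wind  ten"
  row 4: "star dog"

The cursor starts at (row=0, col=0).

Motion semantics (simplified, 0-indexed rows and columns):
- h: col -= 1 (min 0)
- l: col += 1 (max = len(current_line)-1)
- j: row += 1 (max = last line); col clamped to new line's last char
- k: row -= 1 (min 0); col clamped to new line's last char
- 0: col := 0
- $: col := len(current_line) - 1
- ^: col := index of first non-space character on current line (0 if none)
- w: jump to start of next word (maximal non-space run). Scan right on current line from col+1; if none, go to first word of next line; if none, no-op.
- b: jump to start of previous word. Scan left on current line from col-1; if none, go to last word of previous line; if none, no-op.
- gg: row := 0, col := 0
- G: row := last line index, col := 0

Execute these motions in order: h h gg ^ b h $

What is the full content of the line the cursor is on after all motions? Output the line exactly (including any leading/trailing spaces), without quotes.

After 1 (h): row=0 col=0 char='g'
After 2 (h): row=0 col=0 char='g'
After 3 (gg): row=0 col=0 char='g'
After 4 (^): row=0 col=0 char='g'
After 5 (b): row=0 col=0 char='g'
After 6 (h): row=0 col=0 char='g'
After 7 ($): row=0 col=19 char='r'

Answer: gold  pink sun  star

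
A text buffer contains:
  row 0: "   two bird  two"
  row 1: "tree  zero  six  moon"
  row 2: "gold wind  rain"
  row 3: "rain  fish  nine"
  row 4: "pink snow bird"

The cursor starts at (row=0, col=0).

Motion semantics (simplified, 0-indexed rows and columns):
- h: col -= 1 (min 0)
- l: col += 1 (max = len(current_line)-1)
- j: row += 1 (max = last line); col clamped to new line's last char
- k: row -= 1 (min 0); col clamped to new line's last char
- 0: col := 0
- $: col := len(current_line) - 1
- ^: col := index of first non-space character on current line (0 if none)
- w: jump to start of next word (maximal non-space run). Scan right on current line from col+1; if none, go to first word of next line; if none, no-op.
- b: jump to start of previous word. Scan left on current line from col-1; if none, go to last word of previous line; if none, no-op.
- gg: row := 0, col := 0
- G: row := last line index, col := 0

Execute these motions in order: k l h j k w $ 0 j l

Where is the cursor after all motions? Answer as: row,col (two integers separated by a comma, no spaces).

Answer: 1,1

Derivation:
After 1 (k): row=0 col=0 char='_'
After 2 (l): row=0 col=1 char='_'
After 3 (h): row=0 col=0 char='_'
After 4 (j): row=1 col=0 char='t'
After 5 (k): row=0 col=0 char='_'
After 6 (w): row=0 col=3 char='t'
After 7 ($): row=0 col=15 char='o'
After 8 (0): row=0 col=0 char='_'
After 9 (j): row=1 col=0 char='t'
After 10 (l): row=1 col=1 char='r'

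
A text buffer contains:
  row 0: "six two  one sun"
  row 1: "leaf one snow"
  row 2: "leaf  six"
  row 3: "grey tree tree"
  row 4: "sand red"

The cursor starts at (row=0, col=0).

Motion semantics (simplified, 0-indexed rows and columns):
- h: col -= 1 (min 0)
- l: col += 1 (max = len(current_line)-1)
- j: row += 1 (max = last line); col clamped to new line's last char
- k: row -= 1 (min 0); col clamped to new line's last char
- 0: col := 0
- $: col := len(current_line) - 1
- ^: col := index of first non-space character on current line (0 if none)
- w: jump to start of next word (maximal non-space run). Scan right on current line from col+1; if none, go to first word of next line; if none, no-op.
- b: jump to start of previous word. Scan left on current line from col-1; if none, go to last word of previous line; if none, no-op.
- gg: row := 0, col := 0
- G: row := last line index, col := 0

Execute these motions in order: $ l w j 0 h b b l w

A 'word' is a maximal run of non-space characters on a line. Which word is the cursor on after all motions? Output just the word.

After 1 ($): row=0 col=15 char='n'
After 2 (l): row=0 col=15 char='n'
After 3 (w): row=1 col=0 char='l'
After 4 (j): row=2 col=0 char='l'
After 5 (0): row=2 col=0 char='l'
After 6 (h): row=2 col=0 char='l'
After 7 (b): row=1 col=9 char='s'
After 8 (b): row=1 col=5 char='o'
After 9 (l): row=1 col=6 char='n'
After 10 (w): row=1 col=9 char='s'

Answer: snow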